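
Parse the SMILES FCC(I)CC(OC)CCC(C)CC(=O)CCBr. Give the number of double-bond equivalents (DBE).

Degree of unsaturation = (number of rings) + (number of π bonds).
Ring closures in the SMILES: 0.
π bonds: 1 double bond (each 1 DoU) → 1 DoU from unsaturation.
Total DoU = 0 + 1 = 1.

1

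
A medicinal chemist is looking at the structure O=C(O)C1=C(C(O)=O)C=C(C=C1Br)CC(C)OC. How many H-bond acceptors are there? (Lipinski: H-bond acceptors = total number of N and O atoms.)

5

N atoms: 0; O atoms: 5.
Lipinski HBA = 0 + 5 = 5.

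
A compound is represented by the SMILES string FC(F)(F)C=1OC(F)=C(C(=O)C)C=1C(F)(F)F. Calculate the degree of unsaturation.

Molecular formula: C8H3F7O2.
DoU = (2C + 2 + N − H − X) / 2, where X is the halogen count and O/S are ignored.
    = (2·8 + 2 + 0 − 3 − 7) / 2 = 8 / 2 = 4.

4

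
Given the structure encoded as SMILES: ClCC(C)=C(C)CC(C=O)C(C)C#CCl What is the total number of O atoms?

1

Scan the SMILES for O atoms (remember two-letter symbols like Cl and Br are single atoms).
Oxygen count: 1.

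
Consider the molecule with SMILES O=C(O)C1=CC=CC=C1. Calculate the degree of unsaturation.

Molecular formula: C7H6O2.
DoU = (2C + 2 + N − H − X) / 2, where X is the halogen count and O/S are ignored.
    = (2·7 + 2 + 0 − 6 − 0) / 2 = 10 / 2 = 5.

5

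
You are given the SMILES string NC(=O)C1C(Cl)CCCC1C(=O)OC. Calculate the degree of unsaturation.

Molecular formula: C9H14ClNO3.
DoU = (2C + 2 + N − H − X) / 2, where X is the halogen count and O/S are ignored.
    = (2·9 + 2 + 1 − 14 − 1) / 2 = 6 / 2 = 3.

3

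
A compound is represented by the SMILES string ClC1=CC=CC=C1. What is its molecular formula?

Walk through each heavy atom and fill implicit hydrogens from standard valence (C 4, N 3, O 2, S 2, halogen 1):
  atom 1: Cl (halogen, monovalent) → 0 H
  atom 2: C, bond orders sum to 4 (valence 4) → 0 H
  atom 3: C, bond orders sum to 3 (valence 4) → 1 H
  atom 4: C, bond orders sum to 3 (valence 4) → 1 H
  atom 5: C, bond orders sum to 3 (valence 4) → 1 H
  atom 6: C, bond orders sum to 3 (valence 4) → 1 H
  atom 7: C, bond orders sum to 3 (valence 4) → 1 H
Totals → C:6, H:5, Cl:1.
In Hill order: C6H5Cl.

C6H5Cl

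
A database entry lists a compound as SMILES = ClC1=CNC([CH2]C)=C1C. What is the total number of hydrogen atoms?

10

Walk through each heavy atom and fill implicit hydrogens from standard valence (C 4, N 3, O 2, S 2, halogen 1):
  atom 1: Cl (halogen, monovalent) → 0 H
  atom 2: C, bond orders sum to 4 (valence 4) → 0 H
  atom 3: C, bond orders sum to 3 (valence 4) → 1 H
  atom 4: N, bond orders sum to 2 (valence 3) → 1 H
  atom 5: C, bond orders sum to 4 (valence 4) → 0 H
  atom 6: C with explicit H count 2
  atom 7: C, bond orders sum to 1 (valence 4) → 3 H
  atom 8: C, bond orders sum to 4 (valence 4) → 0 H
  atom 9: C, bond orders sum to 1 (valence 4) → 3 H
Total hydrogens: 10.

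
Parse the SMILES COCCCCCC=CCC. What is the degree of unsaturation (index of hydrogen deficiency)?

Degree of unsaturation = (number of rings) + (number of π bonds).
Ring closures in the SMILES: 0.
π bonds: 1 double bond (each 1 DoU) → 1 DoU from unsaturation.
Total DoU = 0 + 1 = 1.

1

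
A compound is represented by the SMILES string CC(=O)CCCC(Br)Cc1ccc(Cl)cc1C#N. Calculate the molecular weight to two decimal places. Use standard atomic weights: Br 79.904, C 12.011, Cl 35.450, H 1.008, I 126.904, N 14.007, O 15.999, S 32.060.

First, the molecular formula is C14H15BrClNO (counting implicit H from valence).
  Br: 1 × 79.904 = 79.904
  C: 14 × 12.011 = 168.154
  Cl: 1 × 35.450 = 35.450
  H: 15 × 1.008 = 15.120
  N: 1 × 14.007 = 14.007
  O: 1 × 15.999 = 15.999
Sum: 1×79.904 + 14×12.011 + 1×35.450 + 15×1.008 + 1×14.007 + 1×15.999 = 328.634 → 328.63 g/mol.

328.63 g/mol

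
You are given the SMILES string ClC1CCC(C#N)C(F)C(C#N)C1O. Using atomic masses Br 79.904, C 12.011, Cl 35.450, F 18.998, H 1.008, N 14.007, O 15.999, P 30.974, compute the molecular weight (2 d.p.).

First, the molecular formula is C9H10ClFN2O (counting implicit H from valence).
  C: 9 × 12.011 = 108.099
  Cl: 1 × 35.450 = 35.450
  F: 1 × 18.998 = 18.998
  H: 10 × 1.008 = 10.080
  N: 2 × 14.007 = 28.014
  O: 1 × 15.999 = 15.999
Sum: 9×12.011 + 1×35.450 + 1×18.998 + 10×1.008 + 2×14.007 + 1×15.999 = 216.640 → 216.64 g/mol.

216.64 g/mol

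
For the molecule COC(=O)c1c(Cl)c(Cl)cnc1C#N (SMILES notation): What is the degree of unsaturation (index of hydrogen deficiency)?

Molecular formula: C8H4Cl2N2O2.
DoU = (2C + 2 + N − H − X) / 2, where X is the halogen count and O/S are ignored.
    = (2·8 + 2 + 2 − 4 − 2) / 2 = 14 / 2 = 7.

7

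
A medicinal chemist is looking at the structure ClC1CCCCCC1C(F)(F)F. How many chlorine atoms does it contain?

1

Scan the SMILES for Cl atoms (remember two-letter symbols like Cl and Br are single atoms).
Chlorine count: 1.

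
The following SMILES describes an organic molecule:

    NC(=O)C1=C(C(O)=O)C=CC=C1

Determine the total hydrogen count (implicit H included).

7

Walk through each heavy atom and fill implicit hydrogens from standard valence (C 4, N 3, O 2, S 2, halogen 1):
  atom 1: N, bond orders sum to 1 (valence 3) → 2 H
  atom 2: C, bond orders sum to 4 (valence 4) → 0 H
  atom 3: O, bond orders sum to 2 (valence 2) → 0 H
  atom 4: C, bond orders sum to 4 (valence 4) → 0 H
  atom 5: C, bond orders sum to 4 (valence 4) → 0 H
  atom 6: C, bond orders sum to 4 (valence 4) → 0 H
  atom 7: O, bond orders sum to 1 (valence 2) → 1 H
  atom 8: O, bond orders sum to 2 (valence 2) → 0 H
  atom 9: C, bond orders sum to 3 (valence 4) → 1 H
  atom 10: C, bond orders sum to 3 (valence 4) → 1 H
  atom 11: C, bond orders sum to 3 (valence 4) → 1 H
  atom 12: C, bond orders sum to 3 (valence 4) → 1 H
Total hydrogens: 7.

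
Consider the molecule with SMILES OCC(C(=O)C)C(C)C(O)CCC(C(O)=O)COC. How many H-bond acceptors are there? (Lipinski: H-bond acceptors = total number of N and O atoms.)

6

N atoms: 0; O atoms: 6.
Lipinski HBA = 0 + 6 = 6.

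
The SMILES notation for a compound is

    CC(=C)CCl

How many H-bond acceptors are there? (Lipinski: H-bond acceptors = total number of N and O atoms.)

N atoms: 0; O atoms: 0.
Lipinski HBA = 0 + 0 = 0.

0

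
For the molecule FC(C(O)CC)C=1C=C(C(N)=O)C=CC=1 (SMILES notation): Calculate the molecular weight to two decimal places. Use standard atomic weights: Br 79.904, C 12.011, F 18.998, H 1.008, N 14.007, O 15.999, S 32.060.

First, the molecular formula is C11H14FNO2 (counting implicit H from valence).
  C: 11 × 12.011 = 132.121
  F: 1 × 18.998 = 18.998
  H: 14 × 1.008 = 14.112
  N: 1 × 14.007 = 14.007
  O: 2 × 15.999 = 31.998
Sum: 11×12.011 + 1×18.998 + 14×1.008 + 1×14.007 + 2×15.999 = 211.236 → 211.24 g/mol.

211.24 g/mol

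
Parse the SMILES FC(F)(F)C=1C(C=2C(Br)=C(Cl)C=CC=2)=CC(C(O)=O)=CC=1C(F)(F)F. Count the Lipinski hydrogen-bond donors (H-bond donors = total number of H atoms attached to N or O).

1

Donors: find every N or O and count the H atoms it carries.
  atom 18 (O): bond orders sum to 1 → 1 H
  atom 19 (O): bond orders sum to 2 → 0 H
Lipinski HBD = 1.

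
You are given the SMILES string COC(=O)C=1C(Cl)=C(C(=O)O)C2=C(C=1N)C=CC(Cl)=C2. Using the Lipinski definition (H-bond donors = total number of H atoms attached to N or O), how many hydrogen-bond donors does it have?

Donors: find every N or O and count the H atoms it carries.
  atom 2 (O): bond orders sum to 2 → 0 H
  atom 4 (O): bond orders sum to 2 → 0 H
  atom 10 (O): bond orders sum to 2 → 0 H
  atom 11 (O): bond orders sum to 1 → 1 H
  atom 15 (N): bond orders sum to 1 → 2 H
Lipinski HBD = 3.

3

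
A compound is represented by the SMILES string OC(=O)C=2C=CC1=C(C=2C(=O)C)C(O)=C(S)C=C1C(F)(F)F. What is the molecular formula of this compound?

Walk through each heavy atom and fill implicit hydrogens from standard valence (C 4, N 3, O 2, S 2, halogen 1):
  atom 1: O, bond orders sum to 1 (valence 2) → 1 H
  atom 2: C, bond orders sum to 4 (valence 4) → 0 H
  atom 3: O, bond orders sum to 2 (valence 2) → 0 H
  atom 4: C, bond orders sum to 4 (valence 4) → 0 H
  atom 5: C, bond orders sum to 3 (valence 4) → 1 H
  atom 6: C, bond orders sum to 3 (valence 4) → 1 H
  atom 7: C, bond orders sum to 4 (valence 4) → 0 H
  atom 8: C, bond orders sum to 4 (valence 4) → 0 H
  atom 9: C, bond orders sum to 4 (valence 4) → 0 H
  atom 10: C, bond orders sum to 4 (valence 4) → 0 H
  atom 11: O, bond orders sum to 2 (valence 2) → 0 H
  atom 12: C, bond orders sum to 1 (valence 4) → 3 H
  atom 13: C, bond orders sum to 4 (valence 4) → 0 H
  atom 14: O, bond orders sum to 1 (valence 2) → 1 H
  atom 15: C, bond orders sum to 4 (valence 4) → 0 H
  atom 16: S, bond orders sum to 1 (valence 2) → 1 H
  atom 17: C, bond orders sum to 3 (valence 4) → 1 H
  atom 18: C, bond orders sum to 4 (valence 4) → 0 H
  atom 19: C, bond orders sum to 4 (valence 4) → 0 H
  atom 20: F (halogen, monovalent) → 0 H
  atom 21: F (halogen, monovalent) → 0 H
  atom 22: F (halogen, monovalent) → 0 H
Totals → C:14, H:9, F:3, O:4, S:1.
In Hill order: C14H9F3O4S.

C14H9F3O4S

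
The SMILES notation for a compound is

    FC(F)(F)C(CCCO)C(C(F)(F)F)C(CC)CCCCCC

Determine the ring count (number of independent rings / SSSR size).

0

In SMILES, each pair of matching ring-closure digits denotes one ring-closing bond; the number of such bonds equals the number of independent rings.
Ring-closure bonds here: 0.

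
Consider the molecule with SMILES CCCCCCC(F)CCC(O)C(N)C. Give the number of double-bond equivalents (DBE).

0

Molecular formula: C12H26FNO.
DoU = (2C + 2 + N − H − X) / 2, where X is the halogen count and O/S are ignored.
    = (2·12 + 2 + 1 − 26 − 1) / 2 = 0 / 2 = 0.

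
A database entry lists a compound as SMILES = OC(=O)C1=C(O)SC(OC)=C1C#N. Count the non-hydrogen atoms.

Every atom symbol written in the SMILES (organic subset) is one heavy atom; implicit H are not written.
Heavy atoms by element → C:7, N:1, O:4, S:1.
Total: 13.

13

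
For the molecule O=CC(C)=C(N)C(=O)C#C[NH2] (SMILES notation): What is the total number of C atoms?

Count every carbon token in the SMILES (each C, including those in ring-closure positions and inside branches).
Carbon count: 7.

7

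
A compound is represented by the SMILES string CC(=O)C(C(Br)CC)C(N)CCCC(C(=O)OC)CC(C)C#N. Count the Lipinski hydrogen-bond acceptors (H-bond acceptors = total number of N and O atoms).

5

N atoms: 2; O atoms: 3.
Lipinski HBA = 2 + 3 = 5.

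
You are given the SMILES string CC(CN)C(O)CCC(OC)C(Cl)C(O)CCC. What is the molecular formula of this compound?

C13H28ClNO3

Walk through each heavy atom and fill implicit hydrogens from standard valence (C 4, N 3, O 2, S 2, halogen 1):
  atom 1: C, bond orders sum to 1 (valence 4) → 3 H
  atom 2: C, bond orders sum to 3 (valence 4) → 1 H
  atom 3: C, bond orders sum to 2 (valence 4) → 2 H
  atom 4: N, bond orders sum to 1 (valence 3) → 2 H
  atom 5: C, bond orders sum to 3 (valence 4) → 1 H
  atom 6: O, bond orders sum to 1 (valence 2) → 1 H
  atom 7: C, bond orders sum to 2 (valence 4) → 2 H
  atom 8: C, bond orders sum to 2 (valence 4) → 2 H
  atom 9: C, bond orders sum to 3 (valence 4) → 1 H
  atom 10: O, bond orders sum to 2 (valence 2) → 0 H
  atom 11: C, bond orders sum to 1 (valence 4) → 3 H
  atom 12: C, bond orders sum to 3 (valence 4) → 1 H
  atom 13: Cl (halogen, monovalent) → 0 H
  atom 14: C, bond orders sum to 3 (valence 4) → 1 H
  atom 15: O, bond orders sum to 1 (valence 2) → 1 H
  atom 16: C, bond orders sum to 2 (valence 4) → 2 H
  atom 17: C, bond orders sum to 2 (valence 4) → 2 H
  atom 18: C, bond orders sum to 1 (valence 4) → 3 H
Totals → C:13, H:28, Cl:1, N:1, O:3.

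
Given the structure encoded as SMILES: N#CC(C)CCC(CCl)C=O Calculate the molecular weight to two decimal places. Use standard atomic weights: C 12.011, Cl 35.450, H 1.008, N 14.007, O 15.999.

173.64 g/mol

First, the molecular formula is C8H12ClNO (counting implicit H from valence).
  C: 8 × 12.011 = 96.088
  Cl: 1 × 35.450 = 35.450
  H: 12 × 1.008 = 12.096
  N: 1 × 14.007 = 14.007
  O: 1 × 15.999 = 15.999
Sum: 8×12.011 + 1×35.450 + 12×1.008 + 1×14.007 + 1×15.999 = 173.640 → 173.64 g/mol.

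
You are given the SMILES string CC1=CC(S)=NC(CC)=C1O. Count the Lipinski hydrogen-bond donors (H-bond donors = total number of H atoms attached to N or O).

Donors: find every N or O and count the H atoms it carries.
  atom 6 (N): bond orders sum to 3 → 0 H
  atom 11 (O): bond orders sum to 1 → 1 H
Lipinski HBD = 1.

1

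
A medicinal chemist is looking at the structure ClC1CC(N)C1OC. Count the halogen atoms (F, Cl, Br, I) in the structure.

1

Halogen atoms appear at heavy-atom position 1 (1×Cl).
Other groups present: 1 ether, 1 primary amine.
Halogen count: 1.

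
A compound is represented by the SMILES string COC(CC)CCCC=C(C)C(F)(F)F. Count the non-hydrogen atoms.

15

Every atom symbol written in the SMILES (organic subset) is one heavy atom; implicit H are not written.
Heavy atoms by element → C:11, F:3, O:1.
Total: 15.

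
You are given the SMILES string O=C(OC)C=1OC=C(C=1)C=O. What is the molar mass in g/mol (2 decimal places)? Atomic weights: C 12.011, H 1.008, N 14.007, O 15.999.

First, the molecular formula is C7H6O4 (counting implicit H from valence).
  C: 7 × 12.011 = 84.077
  H: 6 × 1.008 = 6.048
  O: 4 × 15.999 = 63.996
Sum: 7×12.011 + 6×1.008 + 4×15.999 = 154.121 → 154.12 g/mol.

154.12 g/mol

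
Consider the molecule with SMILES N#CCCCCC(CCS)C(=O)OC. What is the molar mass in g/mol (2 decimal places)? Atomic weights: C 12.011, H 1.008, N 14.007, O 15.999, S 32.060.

215.31 g/mol

First, the molecular formula is C10H17NO2S (counting implicit H from valence).
  C: 10 × 12.011 = 120.110
  H: 17 × 1.008 = 17.136
  N: 1 × 14.007 = 14.007
  O: 2 × 15.999 = 31.998
  S: 1 × 32.060 = 32.060
Sum: 10×12.011 + 17×1.008 + 1×14.007 + 2×15.999 + 1×32.060 = 215.311 → 215.31 g/mol.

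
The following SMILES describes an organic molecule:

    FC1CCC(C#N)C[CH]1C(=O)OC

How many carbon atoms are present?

Count every carbon token in the SMILES (each C, including those in ring-closure positions and inside branches).
Carbon count: 9.

9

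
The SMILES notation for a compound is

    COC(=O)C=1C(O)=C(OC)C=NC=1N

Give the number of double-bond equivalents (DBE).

Molecular formula: C8H10N2O4.
DoU = (2C + 2 + N − H − X) / 2, where X is the halogen count and O/S are ignored.
    = (2·8 + 2 + 2 − 10 − 0) / 2 = 10 / 2 = 5.

5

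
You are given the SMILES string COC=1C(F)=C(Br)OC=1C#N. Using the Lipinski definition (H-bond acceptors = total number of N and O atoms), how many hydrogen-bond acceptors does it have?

N atoms: 1; O atoms: 2.
Lipinski HBA = 1 + 2 = 3.

3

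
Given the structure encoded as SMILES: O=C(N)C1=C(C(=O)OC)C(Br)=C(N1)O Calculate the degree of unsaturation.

Degree of unsaturation = (number of rings) + (number of π bonds).
Ring closures in the SMILES: 1.
π bonds: 4 double bonds (each 1 DoU) → 4 DoU from unsaturation.
Total DoU = 1 + 4 = 5.

5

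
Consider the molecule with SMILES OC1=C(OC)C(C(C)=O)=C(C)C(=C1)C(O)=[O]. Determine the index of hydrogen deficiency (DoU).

Molecular formula: C11H12O5.
DoU = (2C + 2 + N − H − X) / 2, where X is the halogen count and O/S are ignored.
    = (2·11 + 2 + 0 − 12 − 0) / 2 = 12 / 2 = 6.

6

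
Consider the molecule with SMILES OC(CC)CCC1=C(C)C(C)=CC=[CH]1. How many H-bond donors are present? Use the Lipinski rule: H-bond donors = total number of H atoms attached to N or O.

Donors: find every N or O and count the H atoms it carries.
  atom 1 (O): bond orders sum to 1 → 1 H
Lipinski HBD = 1.

1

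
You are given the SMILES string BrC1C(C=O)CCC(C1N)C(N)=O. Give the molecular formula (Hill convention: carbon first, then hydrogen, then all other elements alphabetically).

Walk through each heavy atom and fill implicit hydrogens from standard valence (C 4, N 3, O 2, S 2, halogen 1):
  atom 1: Br (halogen, monovalent) → 0 H
  atom 2: C, bond orders sum to 3 (valence 4) → 1 H
  atom 3: C, bond orders sum to 3 (valence 4) → 1 H
  atom 4: C, bond orders sum to 3 (valence 4) → 1 H
  atom 5: O, bond orders sum to 2 (valence 2) → 0 H
  atom 6: C, bond orders sum to 2 (valence 4) → 2 H
  atom 7: C, bond orders sum to 2 (valence 4) → 2 H
  atom 8: C, bond orders sum to 3 (valence 4) → 1 H
  atom 9: C, bond orders sum to 3 (valence 4) → 1 H
  atom 10: N, bond orders sum to 1 (valence 3) → 2 H
  atom 11: C, bond orders sum to 4 (valence 4) → 0 H
  atom 12: N, bond orders sum to 1 (valence 3) → 2 H
  atom 13: O, bond orders sum to 2 (valence 2) → 0 H
Totals → C:8, H:13, Br:1, N:2, O:2.

C8H13BrN2O2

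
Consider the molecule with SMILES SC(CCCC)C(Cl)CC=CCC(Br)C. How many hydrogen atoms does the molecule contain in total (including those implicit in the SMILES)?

Walk through each heavy atom and fill implicit hydrogens from standard valence (C 4, N 3, O 2, S 2, halogen 1):
  atom 1: S, bond orders sum to 1 (valence 2) → 1 H
  atom 2: C, bond orders sum to 3 (valence 4) → 1 H
  atom 3: C, bond orders sum to 2 (valence 4) → 2 H
  atom 4: C, bond orders sum to 2 (valence 4) → 2 H
  atom 5: C, bond orders sum to 2 (valence 4) → 2 H
  atom 6: C, bond orders sum to 1 (valence 4) → 3 H
  atom 7: C, bond orders sum to 3 (valence 4) → 1 H
  atom 8: Cl (halogen, monovalent) → 0 H
  atom 9: C, bond orders sum to 2 (valence 4) → 2 H
  atom 10: C, bond orders sum to 3 (valence 4) → 1 H
  atom 11: C, bond orders sum to 3 (valence 4) → 1 H
  atom 12: C, bond orders sum to 2 (valence 4) → 2 H
  atom 13: C, bond orders sum to 3 (valence 4) → 1 H
  atom 14: Br (halogen, monovalent) → 0 H
  atom 15: C, bond orders sum to 1 (valence 4) → 3 H
Total hydrogens: 22.

22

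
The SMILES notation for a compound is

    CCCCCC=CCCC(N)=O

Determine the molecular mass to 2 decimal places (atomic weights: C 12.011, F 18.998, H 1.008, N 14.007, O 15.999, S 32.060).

First, the molecular formula is C10H19NO (counting implicit H from valence).
  C: 10 × 12.011 = 120.110
  H: 19 × 1.008 = 19.152
  N: 1 × 14.007 = 14.007
  O: 1 × 15.999 = 15.999
Sum: 10×12.011 + 19×1.008 + 1×14.007 + 1×15.999 = 169.268 → 169.27 g/mol.

169.27 g/mol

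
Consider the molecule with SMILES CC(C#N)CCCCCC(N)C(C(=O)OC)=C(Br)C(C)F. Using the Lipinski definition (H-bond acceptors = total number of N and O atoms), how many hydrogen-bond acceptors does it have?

4

N atoms: 2; O atoms: 2.
Lipinski HBA = 2 + 2 = 4.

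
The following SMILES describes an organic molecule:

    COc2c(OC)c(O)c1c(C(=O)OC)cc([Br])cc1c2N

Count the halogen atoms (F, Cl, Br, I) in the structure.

1

Halogen atoms appear at heavy-atom position 17 (1×Br).
Other groups present: 1 ester, 2 ether, 1 hydroxyl, 1 primary amine.
Halogen count: 1.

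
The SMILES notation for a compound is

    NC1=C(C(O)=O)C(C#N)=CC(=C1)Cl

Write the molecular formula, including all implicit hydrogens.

C8H5ClN2O2

Walk through each heavy atom and fill implicit hydrogens from standard valence (C 4, N 3, O 2, S 2, halogen 1):
  atom 1: N, bond orders sum to 1 (valence 3) → 2 H
  atom 2: C, bond orders sum to 4 (valence 4) → 0 H
  atom 3: C, bond orders sum to 4 (valence 4) → 0 H
  atom 4: C, bond orders sum to 4 (valence 4) → 0 H
  atom 5: O, bond orders sum to 1 (valence 2) → 1 H
  atom 6: O, bond orders sum to 2 (valence 2) → 0 H
  atom 7: C, bond orders sum to 4 (valence 4) → 0 H
  atom 8: C, bond orders sum to 4 (valence 4) → 0 H
  atom 9: N, bond orders sum to 3 (valence 3) → 0 H
  atom 10: C, bond orders sum to 3 (valence 4) → 1 H
  atom 11: C, bond orders sum to 4 (valence 4) → 0 H
  atom 12: C, bond orders sum to 3 (valence 4) → 1 H
  atom 13: Cl (halogen, monovalent) → 0 H
Totals → C:8, H:5, Cl:1, N:2, O:2.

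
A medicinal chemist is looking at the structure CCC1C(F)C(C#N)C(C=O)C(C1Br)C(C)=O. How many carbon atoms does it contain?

Count every carbon token in the SMILES (each C, including those in ring-closure positions and inside branches).
Carbon count: 12.

12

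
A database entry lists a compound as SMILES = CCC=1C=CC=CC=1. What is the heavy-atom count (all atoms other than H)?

Every atom symbol written in the SMILES (organic subset) is one heavy atom; implicit H are not written.
Heavy atoms by element → C:8.
Total: 8.

8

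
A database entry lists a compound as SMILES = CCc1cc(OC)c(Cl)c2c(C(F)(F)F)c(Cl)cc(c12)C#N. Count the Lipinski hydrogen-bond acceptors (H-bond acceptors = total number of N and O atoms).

N atoms: 1; O atoms: 1.
Lipinski HBA = 1 + 1 = 2.

2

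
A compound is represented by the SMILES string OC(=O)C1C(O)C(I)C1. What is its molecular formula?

Walk through each heavy atom and fill implicit hydrogens from standard valence (C 4, N 3, O 2, S 2, halogen 1):
  atom 1: O, bond orders sum to 1 (valence 2) → 1 H
  atom 2: C, bond orders sum to 4 (valence 4) → 0 H
  atom 3: O, bond orders sum to 2 (valence 2) → 0 H
  atom 4: C, bond orders sum to 3 (valence 4) → 1 H
  atom 5: C, bond orders sum to 3 (valence 4) → 1 H
  atom 6: O, bond orders sum to 1 (valence 2) → 1 H
  atom 7: C, bond orders sum to 3 (valence 4) → 1 H
  atom 8: I (halogen, monovalent) → 0 H
  atom 9: C, bond orders sum to 2 (valence 4) → 2 H
Totals → C:5, H:7, I:1, O:3.
In Hill order: C5H7IO3.

C5H7IO3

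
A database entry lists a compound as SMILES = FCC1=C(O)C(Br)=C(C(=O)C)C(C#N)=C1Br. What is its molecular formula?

Walk through each heavy atom and fill implicit hydrogens from standard valence (C 4, N 3, O 2, S 2, halogen 1):
  atom 1: F (halogen, monovalent) → 0 H
  atom 2: C, bond orders sum to 2 (valence 4) → 2 H
  atom 3: C, bond orders sum to 4 (valence 4) → 0 H
  atom 4: C, bond orders sum to 4 (valence 4) → 0 H
  atom 5: O, bond orders sum to 1 (valence 2) → 1 H
  atom 6: C, bond orders sum to 4 (valence 4) → 0 H
  atom 7: Br (halogen, monovalent) → 0 H
  atom 8: C, bond orders sum to 4 (valence 4) → 0 H
  atom 9: C, bond orders sum to 4 (valence 4) → 0 H
  atom 10: O, bond orders sum to 2 (valence 2) → 0 H
  atom 11: C, bond orders sum to 1 (valence 4) → 3 H
  atom 12: C, bond orders sum to 4 (valence 4) → 0 H
  atom 13: C, bond orders sum to 4 (valence 4) → 0 H
  atom 14: N, bond orders sum to 3 (valence 3) → 0 H
  atom 15: C, bond orders sum to 4 (valence 4) → 0 H
  atom 16: Br (halogen, monovalent) → 0 H
Totals → C:10, H:6, Br:2, F:1, N:1, O:2.

C10H6Br2FNO2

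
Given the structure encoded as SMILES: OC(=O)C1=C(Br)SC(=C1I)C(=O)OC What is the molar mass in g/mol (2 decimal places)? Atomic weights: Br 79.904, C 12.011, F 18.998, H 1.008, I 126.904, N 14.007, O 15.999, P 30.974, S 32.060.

First, the molecular formula is C7H4BrIO4S (counting implicit H from valence).
  Br: 1 × 79.904 = 79.904
  C: 7 × 12.011 = 84.077
  H: 4 × 1.008 = 4.032
  I: 1 × 126.904 = 126.904
  O: 4 × 15.999 = 63.996
  S: 1 × 32.060 = 32.060
Sum: 1×79.904 + 7×12.011 + 4×1.008 + 1×126.904 + 4×15.999 + 1×32.060 = 390.973 → 390.97 g/mol.

390.97 g/mol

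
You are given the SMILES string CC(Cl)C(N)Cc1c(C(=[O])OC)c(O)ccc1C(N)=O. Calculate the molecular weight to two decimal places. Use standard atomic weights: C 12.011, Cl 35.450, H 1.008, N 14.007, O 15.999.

First, the molecular formula is C13H17ClN2O4 (counting implicit H from valence).
  C: 13 × 12.011 = 156.143
  Cl: 1 × 35.450 = 35.450
  H: 17 × 1.008 = 17.136
  N: 2 × 14.007 = 28.014
  O: 4 × 15.999 = 63.996
Sum: 13×12.011 + 1×35.450 + 17×1.008 + 2×14.007 + 4×15.999 = 300.739 → 300.74 g/mol.

300.74 g/mol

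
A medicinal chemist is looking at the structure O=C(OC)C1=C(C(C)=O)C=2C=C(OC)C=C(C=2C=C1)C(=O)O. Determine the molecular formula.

C16H14O6

Walk through each heavy atom and fill implicit hydrogens from standard valence (C 4, N 3, O 2, S 2, halogen 1):
  atom 1: O, bond orders sum to 2 (valence 2) → 0 H
  atom 2: C, bond orders sum to 4 (valence 4) → 0 H
  atom 3: O, bond orders sum to 2 (valence 2) → 0 H
  atom 4: C, bond orders sum to 1 (valence 4) → 3 H
  atom 5: C, bond orders sum to 4 (valence 4) → 0 H
  atom 6: C, bond orders sum to 4 (valence 4) → 0 H
  atom 7: C, bond orders sum to 4 (valence 4) → 0 H
  atom 8: C, bond orders sum to 1 (valence 4) → 3 H
  atom 9: O, bond orders sum to 2 (valence 2) → 0 H
  atom 10: C, bond orders sum to 4 (valence 4) → 0 H
  atom 11: C, bond orders sum to 3 (valence 4) → 1 H
  atom 12: C, bond orders sum to 4 (valence 4) → 0 H
  atom 13: O, bond orders sum to 2 (valence 2) → 0 H
  atom 14: C, bond orders sum to 1 (valence 4) → 3 H
  atom 15: C, bond orders sum to 3 (valence 4) → 1 H
  atom 16: C, bond orders sum to 4 (valence 4) → 0 H
  atom 17: C, bond orders sum to 4 (valence 4) → 0 H
  atom 18: C, bond orders sum to 3 (valence 4) → 1 H
  atom 19: C, bond orders sum to 3 (valence 4) → 1 H
  atom 20: C, bond orders sum to 4 (valence 4) → 0 H
  atom 21: O, bond orders sum to 2 (valence 2) → 0 H
  atom 22: O, bond orders sum to 1 (valence 2) → 1 H
Totals → C:16, H:14, O:6.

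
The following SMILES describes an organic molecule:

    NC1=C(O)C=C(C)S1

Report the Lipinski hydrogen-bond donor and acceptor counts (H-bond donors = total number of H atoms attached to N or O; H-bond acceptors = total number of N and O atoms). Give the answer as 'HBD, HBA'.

Donors: find every N or O and count the H atoms it carries.
  atom 1 (N): bond orders sum to 1 → 2 H
  atom 4 (O): bond orders sum to 1 → 1 H
Lipinski HBD = 3.
Acceptors: N atoms = 1, O atoms = 1 → HBA = 2.

3, 2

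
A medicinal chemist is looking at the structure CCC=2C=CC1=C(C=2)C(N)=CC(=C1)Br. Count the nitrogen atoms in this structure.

1

Scan the SMILES for N atoms (remember two-letter symbols like Cl and Br are single atoms).
Nitrogen count: 1.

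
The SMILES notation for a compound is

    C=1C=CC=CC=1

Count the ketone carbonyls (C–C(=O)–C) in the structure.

0

Scan the SMILES for the ketone motif — none present.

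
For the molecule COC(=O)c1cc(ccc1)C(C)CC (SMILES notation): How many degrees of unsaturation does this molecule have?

Molecular formula: C12H16O2.
DoU = (2C + 2 + N − H − X) / 2, where X is the halogen count and O/S are ignored.
    = (2·12 + 2 + 0 − 16 − 0) / 2 = 10 / 2 = 5.

5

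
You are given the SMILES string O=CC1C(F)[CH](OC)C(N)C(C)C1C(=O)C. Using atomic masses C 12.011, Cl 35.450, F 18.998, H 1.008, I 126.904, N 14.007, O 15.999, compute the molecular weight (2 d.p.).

First, the molecular formula is C11H18FNO3 (counting implicit H from valence).
  C: 11 × 12.011 = 132.121
  F: 1 × 18.998 = 18.998
  H: 18 × 1.008 = 18.144
  N: 1 × 14.007 = 14.007
  O: 3 × 15.999 = 47.997
Sum: 11×12.011 + 1×18.998 + 18×1.008 + 1×14.007 + 3×15.999 = 231.267 → 231.27 g/mol.

231.27 g/mol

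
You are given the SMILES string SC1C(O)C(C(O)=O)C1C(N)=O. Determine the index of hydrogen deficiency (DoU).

Degree of unsaturation = (number of rings) + (number of π bonds).
Ring closures in the SMILES: 1.
π bonds: 2 double bonds (each 1 DoU) → 2 DoU from unsaturation.
Total DoU = 1 + 2 = 3.

3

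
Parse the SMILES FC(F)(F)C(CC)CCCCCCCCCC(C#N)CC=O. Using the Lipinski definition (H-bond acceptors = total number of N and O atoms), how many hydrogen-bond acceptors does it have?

N atoms: 1; O atoms: 1.
Lipinski HBA = 1 + 1 = 2.

2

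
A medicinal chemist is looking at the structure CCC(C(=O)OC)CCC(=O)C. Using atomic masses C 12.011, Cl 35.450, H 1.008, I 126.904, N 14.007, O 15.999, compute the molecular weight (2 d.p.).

First, the molecular formula is C9H16O3 (counting implicit H from valence).
  C: 9 × 12.011 = 108.099
  H: 16 × 1.008 = 16.128
  O: 3 × 15.999 = 47.997
Sum: 9×12.011 + 16×1.008 + 3×15.999 = 172.224 → 172.22 g/mol.

172.22 g/mol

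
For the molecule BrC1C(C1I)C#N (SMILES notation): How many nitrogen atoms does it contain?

1

Scan the SMILES for N atoms (remember two-letter symbols like Cl and Br are single atoms).
Nitrogen count: 1.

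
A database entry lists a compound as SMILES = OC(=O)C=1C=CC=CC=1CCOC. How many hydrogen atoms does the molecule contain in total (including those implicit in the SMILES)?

12

Walk through each heavy atom and fill implicit hydrogens from standard valence (C 4, N 3, O 2, S 2, halogen 1):
  atom 1: O, bond orders sum to 1 (valence 2) → 1 H
  atom 2: C, bond orders sum to 4 (valence 4) → 0 H
  atom 3: O, bond orders sum to 2 (valence 2) → 0 H
  atom 4: C, bond orders sum to 4 (valence 4) → 0 H
  atom 5: C, bond orders sum to 3 (valence 4) → 1 H
  atom 6: C, bond orders sum to 3 (valence 4) → 1 H
  atom 7: C, bond orders sum to 3 (valence 4) → 1 H
  atom 8: C, bond orders sum to 3 (valence 4) → 1 H
  atom 9: C, bond orders sum to 4 (valence 4) → 0 H
  atom 10: C, bond orders sum to 2 (valence 4) → 2 H
  atom 11: C, bond orders sum to 2 (valence 4) → 2 H
  atom 12: O, bond orders sum to 2 (valence 2) → 0 H
  atom 13: C, bond orders sum to 1 (valence 4) → 3 H
Total hydrogens: 12.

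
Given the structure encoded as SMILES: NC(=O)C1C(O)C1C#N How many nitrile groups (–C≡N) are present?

The nitrile motif appears at heavy-atom position 8 in the SMILES.
Other groups present: 1 amide, 1 hydroxyl.
Nitrile count: 1.

1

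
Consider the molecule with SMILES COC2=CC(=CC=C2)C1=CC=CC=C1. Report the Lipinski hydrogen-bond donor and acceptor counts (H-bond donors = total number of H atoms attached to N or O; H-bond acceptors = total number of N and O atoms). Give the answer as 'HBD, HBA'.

Donors: find every N or O and count the H atoms it carries.
  atom 2 (O): bond orders sum to 2 → 0 H
Lipinski HBD = 0.
Acceptors: N atoms = 0, O atoms = 1 → HBA = 1.

0, 1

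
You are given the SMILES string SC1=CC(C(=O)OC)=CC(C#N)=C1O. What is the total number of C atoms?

Count every carbon token in the SMILES (each C, including those in ring-closure positions and inside branches).
Carbon count: 9.

9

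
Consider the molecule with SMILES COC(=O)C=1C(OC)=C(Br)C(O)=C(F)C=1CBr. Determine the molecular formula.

C10H9Br2FO4

Walk through each heavy atom and fill implicit hydrogens from standard valence (C 4, N 3, O 2, S 2, halogen 1):
  atom 1: C, bond orders sum to 1 (valence 4) → 3 H
  atom 2: O, bond orders sum to 2 (valence 2) → 0 H
  atom 3: C, bond orders sum to 4 (valence 4) → 0 H
  atom 4: O, bond orders sum to 2 (valence 2) → 0 H
  atom 5: C, bond orders sum to 4 (valence 4) → 0 H
  atom 6: C, bond orders sum to 4 (valence 4) → 0 H
  atom 7: O, bond orders sum to 2 (valence 2) → 0 H
  atom 8: C, bond orders sum to 1 (valence 4) → 3 H
  atom 9: C, bond orders sum to 4 (valence 4) → 0 H
  atom 10: Br (halogen, monovalent) → 0 H
  atom 11: C, bond orders sum to 4 (valence 4) → 0 H
  atom 12: O, bond orders sum to 1 (valence 2) → 1 H
  atom 13: C, bond orders sum to 4 (valence 4) → 0 H
  atom 14: F (halogen, monovalent) → 0 H
  atom 15: C, bond orders sum to 4 (valence 4) → 0 H
  atom 16: C, bond orders sum to 2 (valence 4) → 2 H
  atom 17: Br (halogen, monovalent) → 0 H
Totals → C:10, H:9, Br:2, F:1, O:4.
In Hill order: C10H9Br2FO4.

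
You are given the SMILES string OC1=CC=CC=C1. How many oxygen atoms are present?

Scan the SMILES for O atoms (remember two-letter symbols like Cl and Br are single atoms).
Oxygen count: 1.

1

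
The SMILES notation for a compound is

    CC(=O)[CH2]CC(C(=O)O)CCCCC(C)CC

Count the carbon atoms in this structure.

14

Count every carbon token in the SMILES (each C, including those in ring-closure positions and inside branches).
Carbon count: 14.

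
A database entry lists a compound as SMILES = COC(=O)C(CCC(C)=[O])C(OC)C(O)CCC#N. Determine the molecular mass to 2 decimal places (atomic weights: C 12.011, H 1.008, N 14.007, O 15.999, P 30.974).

First, the molecular formula is C13H21NO5 (counting implicit H from valence).
  C: 13 × 12.011 = 156.143
  H: 21 × 1.008 = 21.168
  N: 1 × 14.007 = 14.007
  O: 5 × 15.999 = 79.995
Sum: 13×12.011 + 21×1.008 + 1×14.007 + 5×15.999 = 271.313 → 271.31 g/mol.

271.31 g/mol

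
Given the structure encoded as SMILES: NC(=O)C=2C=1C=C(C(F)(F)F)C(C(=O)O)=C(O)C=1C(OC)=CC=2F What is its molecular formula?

Walk through each heavy atom and fill implicit hydrogens from standard valence (C 4, N 3, O 2, S 2, halogen 1):
  atom 1: N, bond orders sum to 1 (valence 3) → 2 H
  atom 2: C, bond orders sum to 4 (valence 4) → 0 H
  atom 3: O, bond orders sum to 2 (valence 2) → 0 H
  atom 4: C, bond orders sum to 4 (valence 4) → 0 H
  atom 5: C, bond orders sum to 4 (valence 4) → 0 H
  atom 6: C, bond orders sum to 3 (valence 4) → 1 H
  atom 7: C, bond orders sum to 4 (valence 4) → 0 H
  atom 8: C, bond orders sum to 4 (valence 4) → 0 H
  atom 9: F (halogen, monovalent) → 0 H
  atom 10: F (halogen, monovalent) → 0 H
  atom 11: F (halogen, monovalent) → 0 H
  atom 12: C, bond orders sum to 4 (valence 4) → 0 H
  atom 13: C, bond orders sum to 4 (valence 4) → 0 H
  atom 14: O, bond orders sum to 2 (valence 2) → 0 H
  atom 15: O, bond orders sum to 1 (valence 2) → 1 H
  atom 16: C, bond orders sum to 4 (valence 4) → 0 H
  atom 17: O, bond orders sum to 1 (valence 2) → 1 H
  atom 18: C, bond orders sum to 4 (valence 4) → 0 H
  atom 19: C, bond orders sum to 4 (valence 4) → 0 H
  atom 20: O, bond orders sum to 2 (valence 2) → 0 H
  atom 21: C, bond orders sum to 1 (valence 4) → 3 H
  atom 22: C, bond orders sum to 3 (valence 4) → 1 H
  atom 23: C, bond orders sum to 4 (valence 4) → 0 H
  atom 24: F (halogen, monovalent) → 0 H
Totals → C:14, H:9, F:4, N:1, O:5.

C14H9F4NO5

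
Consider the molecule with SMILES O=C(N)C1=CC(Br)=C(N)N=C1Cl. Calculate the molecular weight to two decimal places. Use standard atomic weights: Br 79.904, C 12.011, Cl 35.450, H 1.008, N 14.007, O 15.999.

First, the molecular formula is C6H5BrClN3O (counting implicit H from valence).
  Br: 1 × 79.904 = 79.904
  C: 6 × 12.011 = 72.066
  Cl: 1 × 35.450 = 35.450
  H: 5 × 1.008 = 5.040
  N: 3 × 14.007 = 42.021
  O: 1 × 15.999 = 15.999
Sum: 1×79.904 + 6×12.011 + 1×35.450 + 5×1.008 + 3×14.007 + 1×15.999 = 250.480 → 250.48 g/mol.

250.48 g/mol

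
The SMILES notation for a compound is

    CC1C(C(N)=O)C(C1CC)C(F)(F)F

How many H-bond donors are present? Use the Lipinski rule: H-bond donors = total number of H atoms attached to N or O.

Donors: find every N or O and count the H atoms it carries.
  atom 5 (N): bond orders sum to 1 → 2 H
  atom 6 (O): bond orders sum to 2 → 0 H
Lipinski HBD = 2.

2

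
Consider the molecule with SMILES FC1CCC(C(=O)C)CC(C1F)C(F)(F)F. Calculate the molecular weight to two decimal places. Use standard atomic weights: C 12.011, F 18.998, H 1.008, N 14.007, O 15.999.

First, the molecular formula is C10H13F5O (counting implicit H from valence).
  C: 10 × 12.011 = 120.110
  F: 5 × 18.998 = 94.990
  H: 13 × 1.008 = 13.104
  O: 1 × 15.999 = 15.999
Sum: 10×12.011 + 5×18.998 + 13×1.008 + 1×15.999 = 244.203 → 244.20 g/mol.

244.20 g/mol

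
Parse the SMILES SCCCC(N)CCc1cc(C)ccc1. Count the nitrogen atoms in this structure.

Scan the SMILES for N atoms (remember two-letter symbols like Cl and Br are single atoms).
Nitrogen count: 1.

1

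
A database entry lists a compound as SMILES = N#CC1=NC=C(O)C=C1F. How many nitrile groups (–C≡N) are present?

1

The nitrile motif appears at heavy-atom position 2 in the SMILES.
Other groups present: 1 hydroxyl.
Nitrile count: 1.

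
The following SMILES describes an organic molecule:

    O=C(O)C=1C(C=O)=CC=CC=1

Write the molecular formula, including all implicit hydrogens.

C8H6O3

Walk through each heavy atom and fill implicit hydrogens from standard valence (C 4, N 3, O 2, S 2, halogen 1):
  atom 1: O, bond orders sum to 2 (valence 2) → 0 H
  atom 2: C, bond orders sum to 4 (valence 4) → 0 H
  atom 3: O, bond orders sum to 1 (valence 2) → 1 H
  atom 4: C, bond orders sum to 4 (valence 4) → 0 H
  atom 5: C, bond orders sum to 4 (valence 4) → 0 H
  atom 6: C, bond orders sum to 3 (valence 4) → 1 H
  atom 7: O, bond orders sum to 2 (valence 2) → 0 H
  atom 8: C, bond orders sum to 3 (valence 4) → 1 H
  atom 9: C, bond orders sum to 3 (valence 4) → 1 H
  atom 10: C, bond orders sum to 3 (valence 4) → 1 H
  atom 11: C, bond orders sum to 3 (valence 4) → 1 H
Totals → C:8, H:6, O:3.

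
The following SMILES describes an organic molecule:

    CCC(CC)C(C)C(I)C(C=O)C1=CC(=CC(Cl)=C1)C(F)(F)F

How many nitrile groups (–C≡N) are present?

Scan the SMILES for the nitrile motif — none present.
Groups that are present: 1 aldehyde.

0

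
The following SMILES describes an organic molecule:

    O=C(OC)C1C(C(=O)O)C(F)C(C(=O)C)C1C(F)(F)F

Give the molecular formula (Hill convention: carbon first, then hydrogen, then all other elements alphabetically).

Walk through each heavy atom and fill implicit hydrogens from standard valence (C 4, N 3, O 2, S 2, halogen 1):
  atom 1: O, bond orders sum to 2 (valence 2) → 0 H
  atom 2: C, bond orders sum to 4 (valence 4) → 0 H
  atom 3: O, bond orders sum to 2 (valence 2) → 0 H
  atom 4: C, bond orders sum to 1 (valence 4) → 3 H
  atom 5: C, bond orders sum to 3 (valence 4) → 1 H
  atom 6: C, bond orders sum to 3 (valence 4) → 1 H
  atom 7: C, bond orders sum to 4 (valence 4) → 0 H
  atom 8: O, bond orders sum to 2 (valence 2) → 0 H
  atom 9: O, bond orders sum to 1 (valence 2) → 1 H
  atom 10: C, bond orders sum to 3 (valence 4) → 1 H
  atom 11: F (halogen, monovalent) → 0 H
  atom 12: C, bond orders sum to 3 (valence 4) → 1 H
  atom 13: C, bond orders sum to 4 (valence 4) → 0 H
  atom 14: O, bond orders sum to 2 (valence 2) → 0 H
  atom 15: C, bond orders sum to 1 (valence 4) → 3 H
  atom 16: C, bond orders sum to 3 (valence 4) → 1 H
  atom 17: C, bond orders sum to 4 (valence 4) → 0 H
  atom 18: F (halogen, monovalent) → 0 H
  atom 19: F (halogen, monovalent) → 0 H
  atom 20: F (halogen, monovalent) → 0 H
Totals → C:11, H:12, F:4, O:5.
In Hill order: C11H12F4O5.

C11H12F4O5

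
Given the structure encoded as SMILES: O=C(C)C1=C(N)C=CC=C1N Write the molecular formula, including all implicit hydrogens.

Walk through each heavy atom and fill implicit hydrogens from standard valence (C 4, N 3, O 2, S 2, halogen 1):
  atom 1: O, bond orders sum to 2 (valence 2) → 0 H
  atom 2: C, bond orders sum to 4 (valence 4) → 0 H
  atom 3: C, bond orders sum to 1 (valence 4) → 3 H
  atom 4: C, bond orders sum to 4 (valence 4) → 0 H
  atom 5: C, bond orders sum to 4 (valence 4) → 0 H
  atom 6: N, bond orders sum to 1 (valence 3) → 2 H
  atom 7: C, bond orders sum to 3 (valence 4) → 1 H
  atom 8: C, bond orders sum to 3 (valence 4) → 1 H
  atom 9: C, bond orders sum to 3 (valence 4) → 1 H
  atom 10: C, bond orders sum to 4 (valence 4) → 0 H
  atom 11: N, bond orders sum to 1 (valence 3) → 2 H
Totals → C:8, H:10, N:2, O:1.

C8H10N2O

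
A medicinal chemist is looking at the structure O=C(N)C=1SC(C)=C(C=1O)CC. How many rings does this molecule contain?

In SMILES, each pair of matching ring-closure digits denotes one ring-closing bond; the number of such bonds equals the number of independent rings.
Ring-closure bonds here: 1.

1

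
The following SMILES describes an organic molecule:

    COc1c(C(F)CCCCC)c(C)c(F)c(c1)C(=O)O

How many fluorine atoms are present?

Scan the SMILES for F atoms (remember two-letter symbols like Cl and Br are single atoms).
Fluorine count: 2.

2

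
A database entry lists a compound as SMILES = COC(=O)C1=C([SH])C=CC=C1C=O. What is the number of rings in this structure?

1

In SMILES, each pair of matching ring-closure digits denotes one ring-closing bond; the number of such bonds equals the number of independent rings.
Ring-closure bonds here: 1.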